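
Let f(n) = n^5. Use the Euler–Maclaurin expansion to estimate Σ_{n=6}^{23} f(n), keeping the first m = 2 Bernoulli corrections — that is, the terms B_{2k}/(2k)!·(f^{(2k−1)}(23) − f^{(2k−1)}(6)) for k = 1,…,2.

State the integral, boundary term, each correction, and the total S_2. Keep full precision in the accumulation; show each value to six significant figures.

S_2 ≈ 2.80030e+07

The integral term ∫_6^23 x^5 dx = 2.46649e+07.
½[f(6) + f(23)] = ½[7776.00 + 6.43634e+06] = 3.22206e+06.
So far: 2.78869e+07.
Order-1 term: 1/12 · (1.39920e+06 − 6480.00) = 116060.
Running total after k=1: 2.80030e+07.
Order-2 term: −1/720 · (31740.0 − 2160.00) = -41.0833.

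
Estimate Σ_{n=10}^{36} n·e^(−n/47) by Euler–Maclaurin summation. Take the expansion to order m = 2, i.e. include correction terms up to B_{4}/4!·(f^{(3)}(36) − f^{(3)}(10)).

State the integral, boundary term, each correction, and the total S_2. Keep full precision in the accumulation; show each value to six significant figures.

The integral term ∫_10^36 x·e^(−x/47) dx = 352.027.
Endpoint term: (f(10) + f(36))/2 = (8.08345 + 16.7360)/2 = 12.4097.
Running total after boundary: 364.436.
Order-1 term: 1/12 · (0.108804 − 0.636357) = -0.0439628.
After k=1: 364.392.
Order-2 term: −1/720 · (0.000470159 − 0.00101994) = 7.63585e-07.

S_2 ≈ 364.392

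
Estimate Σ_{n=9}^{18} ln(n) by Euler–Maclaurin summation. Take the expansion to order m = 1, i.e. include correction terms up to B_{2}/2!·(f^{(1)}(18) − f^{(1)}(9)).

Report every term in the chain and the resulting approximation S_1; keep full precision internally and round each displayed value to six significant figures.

S_1 ≈ 25.7908

∫_9^18 ln(x) dx evaluates to 23.2517.
Endpoint term: (f(9) + f(18))/2 = (2.19722 + 2.89037)/2 = 2.54380.
Integral + boundary = 25.7955.
Correction k=1: B_{2}/2! · (f^{(1)}(18) − f^{(1)}(9)) = 1/12 · (0.0555556 − 0.111111) = -0.00462963.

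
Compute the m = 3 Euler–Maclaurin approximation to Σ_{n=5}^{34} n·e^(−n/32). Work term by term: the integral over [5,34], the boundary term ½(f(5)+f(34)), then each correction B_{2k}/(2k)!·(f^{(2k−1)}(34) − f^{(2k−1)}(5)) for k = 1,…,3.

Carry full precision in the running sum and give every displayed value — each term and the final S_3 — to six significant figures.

The integral term ∫_5^34 x·e^(−x/32) dx = 282.841.
½[f(5) + f(34)] = ½[4.27673 + 11.7501] = 8.01341.
So far: 290.855.
k=1: B_{2}/(2)! × [f^{(1)}(34) − f^{(1)}(5)] = 1/12 × (-0.0215994 − 0.721698) = -0.0619414.
Running total after k=1: 290.793.
k=2: B_{4}/(4)! × [f^{(3)}(34) − f^{(3)}(5)] = −1/720 × (0.000653889 − 0.00237538) = 2.39096e-06.
Running total after k=2: 290.793.
k=3: B_{6}/(6)! × [f^{(5)}(34) − f^{(5)}(5)] = 1/30240 × (1.29773e-06 − 3.95115e-06) = -8.77455e-11.

S_3 ≈ 290.793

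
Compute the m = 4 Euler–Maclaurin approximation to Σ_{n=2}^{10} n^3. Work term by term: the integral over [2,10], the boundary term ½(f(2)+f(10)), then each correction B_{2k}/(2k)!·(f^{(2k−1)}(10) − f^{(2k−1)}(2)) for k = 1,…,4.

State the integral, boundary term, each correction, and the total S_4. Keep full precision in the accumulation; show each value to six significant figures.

S_4 ≈ 3024.00

∫_2^10 x^3 dx evaluates to 2496.00.
Boundary: ½(f(2) + f(10)) = ½(8.00000 + 1000.00) = 504.000.
Integral + boundary = 3000.00.
Correction k=1: B_{2}/2! · (f^{(1)}(10) − f^{(1)}(2)) = 1/12 · (300.000 − 12.0000) = 24.0000.
Partial sum through k=1: 3024.00.
Correction k=2: B_{4}/4! · (f^{(3)}(10) − f^{(3)}(2)) = −1/720 · (6.00000 − 6.00000) = 0.00000.
Partial sum through k=2: 3024.00.
Correction k=3: B_{6}/6! · (f^{(5)}(10) − f^{(5)}(2)) = 1/30240 · (0.00000 − 0.00000) = 0.00000.
Partial sum through k=3: 3024.00.
Correction k=4: B_{8}/8! · (f^{(7)}(10) − f^{(7)}(2)) = −1/1209600 · (0.00000 − 0.00000) = 0.00000.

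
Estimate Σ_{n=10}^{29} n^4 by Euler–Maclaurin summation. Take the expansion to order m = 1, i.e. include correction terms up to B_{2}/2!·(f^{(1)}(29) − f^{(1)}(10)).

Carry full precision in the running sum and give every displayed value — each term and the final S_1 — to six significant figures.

S_1 ≈ 4.44867e+06

∫_10^29 x^4 dx evaluates to 4.08223e+06.
½[f(10) + f(29)] = ½[10000.0 + 707281] = 358640.
So far: 4.44087e+06.
Order-1 term: 1/12 · (97556.0 − 4000.00) = 7796.33.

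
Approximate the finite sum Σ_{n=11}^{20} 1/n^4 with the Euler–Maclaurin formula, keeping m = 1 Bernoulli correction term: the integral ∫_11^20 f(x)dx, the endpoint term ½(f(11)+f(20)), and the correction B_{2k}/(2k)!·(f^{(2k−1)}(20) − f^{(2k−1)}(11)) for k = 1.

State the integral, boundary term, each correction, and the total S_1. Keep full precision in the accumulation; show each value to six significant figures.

Integral: ∫_11^20 1/x^4 dx = 0.000208772.
Endpoint term: (f(11) + f(20))/2 = (6.83013e-05 + 6.25000e-06)/2 = 3.72757e-05.
Integral + boundary = 0.000246047.
k=1: B_{2}/(2)! × [f^{(1)}(20) − f^{(1)}(11)] = 1/12 × (-1.25000e-06 − (-2.48369e-05)) = 1.96557e-06.

S_1 ≈ 0.000248013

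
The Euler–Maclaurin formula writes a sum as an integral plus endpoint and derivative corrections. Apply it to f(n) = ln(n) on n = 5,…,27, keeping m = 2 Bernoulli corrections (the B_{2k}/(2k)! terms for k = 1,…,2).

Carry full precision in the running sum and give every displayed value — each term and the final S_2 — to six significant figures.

The integral term ∫_5^27 ln(x) dx = 58.9404.
Boundary: ½(f(5) + f(27)) = ½(1.60944 + 3.29584) = 2.45264.
So far: 61.3930.
k=1: B_{2}/(2)! × [f^{(1)}(27) − f^{(1)}(5)] = 1/12 × (0.0370370 − 0.200000) = -0.0135802.
Running total after k=1: 61.3795.
k=2: B_{4}/(4)! × [f^{(3)}(27) − f^{(3)}(5)] = −1/720 × (0.000101611 − 0.0160000) = 2.20811e-05.

S_2 ≈ 61.3795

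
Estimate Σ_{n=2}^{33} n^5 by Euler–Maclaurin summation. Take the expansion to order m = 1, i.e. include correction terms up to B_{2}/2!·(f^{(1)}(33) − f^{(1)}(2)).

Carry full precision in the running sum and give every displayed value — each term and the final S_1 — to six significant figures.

S_1 ≈ 2.35306e+08

∫_2^33 x^5 dx evaluates to 2.15245e+08.
Boundary: ½(f(2) + f(33)) = ½(32.0000 + 3.91354e+07) = 1.95677e+07.
So far: 2.34812e+08.
Order-1 term: 1/12 · (5.92960e+06 − 80.0000) = 494127.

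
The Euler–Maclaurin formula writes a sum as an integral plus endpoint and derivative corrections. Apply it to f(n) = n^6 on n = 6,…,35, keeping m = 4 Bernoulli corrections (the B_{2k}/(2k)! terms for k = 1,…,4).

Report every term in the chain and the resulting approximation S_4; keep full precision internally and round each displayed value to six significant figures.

∫_6^35 x^6 dx evaluates to 9.19129e+09.
½[f(6) + f(35)] = ½[46656.0 + 1.83827e+09] = 9.19156e+08.
Running total after boundary: 1.01104e+10.
Order-1 term: 1/12 · (3.15131e+08 − 46656.0) = 2.62570e+07.
Running total after k=1: 1.01367e+10.
Order-2 term: −1/720 · (5.14500e+06 − 25920.0) = -7109.83.
Running total after k=2: 1.01367e+10.
Order-3 term: 1/30240 · (25200.0 − 4320.00) = 0.690476.
Running total after k=3: 1.01367e+10.
Order-4 term: −1/1209600 · (0.00000 − 0.00000) = 0.00000.

S_4 ≈ 1.01367e+10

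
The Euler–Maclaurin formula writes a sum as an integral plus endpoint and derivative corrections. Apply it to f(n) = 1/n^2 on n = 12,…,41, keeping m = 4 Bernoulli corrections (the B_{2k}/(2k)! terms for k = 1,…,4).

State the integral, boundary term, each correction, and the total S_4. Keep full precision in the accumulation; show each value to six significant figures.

∫_12^41 1/x^2 dx evaluates to 0.0589431.
½[f(12) + f(41)] = ½[0.00694444 + 0.000594884] = 0.00376966.
Integral + boundary = 0.0627128.
Order-1 term: 1/12 · (-2.90187e-05 − (-0.00115741)) = 9.40324e-05.
Partial sum through k=1: 0.0628068.
Order-2 term: −1/720 · (-2.07153e-07 − (-9.64506e-05)) = -1.33671e-07.
Partial sum through k=2: 0.0628067.
Order-3 term: 1/30240 · (-3.69697e-09 − (-2.00939e-05)) = 6.64358e-10.
Partial sum through k=3: 0.0628067.
Order-4 term: −1/1209600 · (-1.23159e-10 − (-7.81429e-06)) = -6.46012e-12.

S_4 ≈ 0.0628067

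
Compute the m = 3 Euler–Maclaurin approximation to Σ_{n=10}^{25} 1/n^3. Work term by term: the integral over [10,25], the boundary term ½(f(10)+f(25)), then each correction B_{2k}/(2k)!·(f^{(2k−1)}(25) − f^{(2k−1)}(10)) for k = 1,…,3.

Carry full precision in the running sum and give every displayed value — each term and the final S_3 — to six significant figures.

Integral: ∫_10^25 1/x^3 dx = 0.00420000.
Endpoint term: (f(10) + f(25))/2 = (0.00100000 + 6.40000e-05)/2 = 0.000532000.
So far: 0.00473200.
k=1: B_{2}/(2)! × [f^{(1)}(25) − f^{(1)}(10)] = 1/12 × (-7.68000e-06 − (-0.000300000)) = 2.43600e-05.
Running total after k=1: 0.00475636.
k=2: B_{4}/(4)! × [f^{(3)}(25) − f^{(3)}(10)] = −1/720 × (-2.45760e-07 − (-6.00000e-05)) = -8.29920e-08.
Running total after k=2: 0.00475628.
k=3: B_{6}/(6)! × [f^{(5)}(25) − f^{(5)}(10)] = 1/30240 × (-1.65151e-08 − (-2.52000e-05)) = 8.32787e-10.

S_3 ≈ 0.00475628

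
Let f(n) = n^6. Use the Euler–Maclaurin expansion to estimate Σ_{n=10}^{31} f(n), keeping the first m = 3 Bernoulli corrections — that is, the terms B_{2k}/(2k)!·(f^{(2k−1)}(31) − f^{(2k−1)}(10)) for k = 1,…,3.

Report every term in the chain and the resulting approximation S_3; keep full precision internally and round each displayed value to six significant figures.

Integral: ∫_10^31 x^6 dx = 3.92894e+09.
Boundary: ½(f(10) + f(31)) = ½(1.00000e+06 + 8.87504e+08) = 4.44252e+08.
So far: 4.37320e+09.
Correction k=1: B_{2}/2! · (f^{(1)}(31) − f^{(1)}(10)) = 1/12 · (1.71775e+08 − 600000) = 1.42646e+07.
Running total after k=1: 4.38746e+09.
Correction k=2: B_{4}/4! · (f^{(3)}(31) − f^{(3)}(10)) = −1/720 · (3.57492e+06 − 120000) = -4798.50.
Running total after k=2: 4.38746e+09.
Correction k=3: B_{6}/6! · (f^{(5)}(31) − f^{(5)}(10)) = 1/30240 · (22320.0 − 7200.00) = 0.500000.

S_3 ≈ 4.38746e+09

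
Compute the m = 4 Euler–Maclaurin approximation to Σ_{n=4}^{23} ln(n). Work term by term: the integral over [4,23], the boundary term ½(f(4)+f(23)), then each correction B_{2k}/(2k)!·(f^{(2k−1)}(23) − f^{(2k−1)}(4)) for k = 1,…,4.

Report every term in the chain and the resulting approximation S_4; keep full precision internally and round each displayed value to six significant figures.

The integral term ∫_4^23 ln(x) dx = 47.5712.
Boundary: ½(f(4) + f(23)) = ½(1.38629 + 3.13549) = 2.26089.
Running total after boundary: 49.8321.
Correction k=1: B_{2}/2! · (f^{(1)}(23) − f^{(1)}(4)) = 1/12 · (0.0434783 − 0.250000) = -0.0172101.
Partial sum through k=1: 49.8149.
Correction k=2: B_{4}/4! · (f^{(3)}(23) − f^{(3)}(4)) = −1/720 · (0.000164379 − 0.0312500) = 4.31745e-05.
Partial sum through k=2: 49.8149.
Correction k=3: B_{6}/6! · (f^{(5)}(23) − f^{(5)}(4)) = 1/30240 · (3.72883e-06 − 0.0234375) = -7.74926e-07.
Partial sum through k=3: 49.8149.
Correction k=4: B_{8}/8! · (f^{(7)}(23) − f^{(7)}(4)) = −1/1209600 · (2.11465e-07 − 0.0439453) = 3.63303e-08.

S_4 ≈ 49.8149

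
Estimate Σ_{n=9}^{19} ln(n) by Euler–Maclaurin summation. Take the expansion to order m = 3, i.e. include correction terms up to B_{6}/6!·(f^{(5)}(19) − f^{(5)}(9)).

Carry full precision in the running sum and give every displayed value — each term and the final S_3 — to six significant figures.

S_3 ≈ 28.7353

Integral: ∫_9^19 ln(x) dx = 26.1693.
Boundary: ½(f(9) + f(19)) = ½(2.19722 + 2.94444) = 2.57083.
Integral + boundary = 28.7402.
Correction k=1: B_{2}/2! · (f^{(1)}(19) − f^{(1)}(9)) = 1/12 · (0.0526316 − 0.111111) = -0.00487329.
Running total after k=1: 28.7353.
Correction k=2: B_{4}/4! · (f^{(3)}(19) − f^{(3)}(9)) = −1/720 · (0.000291588 − 0.00274348) = 3.40541e-06.
Running total after k=2: 28.7353.
Correction k=3: B_{6}/6! · (f^{(5)}(19) − f^{(5)}(9)) = 1/30240 · (9.69267e-06 − 0.000406442) = -1.31200e-08.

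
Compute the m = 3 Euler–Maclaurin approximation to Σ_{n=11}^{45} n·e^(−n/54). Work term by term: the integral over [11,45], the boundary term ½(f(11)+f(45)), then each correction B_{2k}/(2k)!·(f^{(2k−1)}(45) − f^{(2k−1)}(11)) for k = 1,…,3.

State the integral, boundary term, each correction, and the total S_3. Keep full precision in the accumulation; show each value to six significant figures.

∫_11^45 x·e^(−x/54) dx evaluates to 539.759.
Endpoint term: (f(11) + f(45))/2 = (8.97274 + 19.5569)/2 = 14.2648.
Integral + boundary = 554.024.
Correction k=1: B_{2}/2! · (f^{(1)}(45) − f^{(1)}(11)) = 1/12 · (0.0724330 − 0.649542) = -0.0480924.
Partial sum through k=1: 553.976.
Correction k=2: B_{4}/4! · (f^{(3)}(45) − f^{(3)}(11)) = −1/720 · (0.000322918 − 0.000782219) = 6.37918e-07.
Partial sum through k=2: 553.976.
Correction k=3: B_{6}/6! · (f^{(5)}(45) − f^{(5)}(11)) = 1/30240 · (2.12962e-07 − 4.60112e-07) = -8.17296e-12.

S_3 ≈ 553.976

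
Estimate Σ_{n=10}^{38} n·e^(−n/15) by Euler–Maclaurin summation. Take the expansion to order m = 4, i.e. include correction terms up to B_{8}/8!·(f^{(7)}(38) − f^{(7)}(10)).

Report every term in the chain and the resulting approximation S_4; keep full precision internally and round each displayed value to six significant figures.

∫_10^38 x·e^(−x/15) dx evaluates to 129.413.
Endpoint term: (f(10) + f(38))/2 = (5.13417 + 3.01697)/2 = 4.07557.
Running total after boundary: 133.489.
Correction k=1: B_{2}/2! · (f^{(1)}(38) − f^{(1)}(10)) = 1/12 · (-0.121737 − 0.171139) = -0.0244064.
Partial sum through k=1: 133.464.
Correction k=2: B_{4}/4! · (f^{(3)}(38) − f^{(3)}(10)) = −1/720 · (0.000164669 − 0.00532433) = 7.16619e-06.
Partial sum through k=2: 133.464.
Correction k=3: B_{6}/6! · (f^{(5)}(38) − f^{(5)}(10)) = 1/30240 · (3.86841e-06 − 4.39468e-05) = -1.32534e-09.
Partial sum through k=3: 133.464.
Correction k=4: B_{8}/8! · (f^{(7)}(38) − f^{(7)}(10)) = −1/1209600 · (3.11332e-08 − 2.85466e-07) = 2.10262e-13.

S_4 ≈ 133.464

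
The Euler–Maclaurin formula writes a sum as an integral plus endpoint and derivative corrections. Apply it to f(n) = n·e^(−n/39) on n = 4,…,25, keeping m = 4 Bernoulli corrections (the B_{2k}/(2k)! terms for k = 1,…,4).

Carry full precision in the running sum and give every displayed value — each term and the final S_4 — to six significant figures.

∫_4^25 x·e^(−x/39) dx evaluates to 198.754.
½[f(4) + f(25)] = ½[3.61008 + 13.1688] = 8.38944.
Integral + boundary = 207.143.
k=1: B_{2}/(2)! × [f^{(1)}(25) − f^{(1)}(4)] = 1/12 × (0.189090 − 0.809954) = -0.0517386.
After k=1: 207.092.
k=2: B_{4}/(4)! × [f^{(3)}(25) − f^{(3)}(4)] = −1/720 × (0.000816959 − 0.00171926) = 1.25320e-06.
After k=2: 207.092.
k=3: B_{6}/(6)! × [f^{(5)}(25) − f^{(5)}(4)] = 1/30240 × (9.92503e-07 − 1.91059e-06) = -3.03600e-11.
After k=3: 207.092.
k=4: B_{8}/(8)! × [f^{(7)}(25) − f^{(7)}(4)] = −1/1209600 × (9.51931e-10 − 1.76912e-09) = 6.75585e-16.

S_4 ≈ 207.092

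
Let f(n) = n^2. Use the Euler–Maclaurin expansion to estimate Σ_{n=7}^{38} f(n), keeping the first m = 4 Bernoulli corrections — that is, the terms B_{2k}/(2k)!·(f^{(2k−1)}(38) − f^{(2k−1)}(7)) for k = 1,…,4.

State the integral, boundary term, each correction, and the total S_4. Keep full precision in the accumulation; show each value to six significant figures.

Integral: ∫_7^38 x^2 dx = 18176.3.
½[f(7) + f(38)] = ½[49.0000 + 1444.00] = 746.500.
So far: 18922.8.
Order-1 term: 1/12 · (76.0000 − 14.0000) = 5.16667.
Running total after k=1: 18928.0.
Order-2 term: −1/720 · (0.00000 − 0.00000) = 0.00000.
Running total after k=2: 18928.0.
Order-3 term: 1/30240 · (0.00000 − 0.00000) = 0.00000.
Running total after k=3: 18928.0.
Order-4 term: −1/1209600 · (0.00000 − 0.00000) = 0.00000.

S_4 ≈ 18928.0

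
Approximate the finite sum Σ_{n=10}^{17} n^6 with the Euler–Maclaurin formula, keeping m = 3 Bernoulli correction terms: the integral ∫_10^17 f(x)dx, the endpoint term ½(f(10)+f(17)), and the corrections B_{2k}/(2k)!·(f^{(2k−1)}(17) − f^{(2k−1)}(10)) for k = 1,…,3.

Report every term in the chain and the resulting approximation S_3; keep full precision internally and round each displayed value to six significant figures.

S_3 ≈ 7.04193e+07

Integral: ∫_10^17 x^6 dx = 5.71912e+07.
½[f(10) + f(17)] = ½[1.00000e+06 + 2.41376e+07] = 1.25688e+07.
So far: 6.97600e+07.
Correction k=1: B_{2}/2! · (f^{(1)}(17) − f^{(1)}(10)) = 1/12 · (8.51914e+06 − 600000) = 659928.
Partial sum through k=1: 7.04200e+07.
Correction k=2: B_{4}/4! · (f^{(3)}(17) − f^{(3)}(10)) = −1/720 · (589560 − 120000) = -652.167.
Partial sum through k=2: 7.04193e+07.
Correction k=3: B_{6}/6! · (f^{(5)}(17) − f^{(5)}(10)) = 1/30240 · (12240.0 − 7200.00) = 0.166667.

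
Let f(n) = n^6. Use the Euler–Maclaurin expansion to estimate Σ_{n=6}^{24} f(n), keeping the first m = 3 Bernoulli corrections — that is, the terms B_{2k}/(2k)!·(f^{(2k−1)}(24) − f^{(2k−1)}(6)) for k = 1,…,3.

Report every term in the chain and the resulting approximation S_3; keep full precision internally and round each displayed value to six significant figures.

S_3 ≈ 7.54720e+08

The integral term ∫_6^24 x^6 dx = 6.55170e+08.
½[f(6) + f(24)] = ½[46656.0 + 1.91103e+08] = 9.55748e+07.
Integral + boundary = 7.50745e+08.
Order-1 term: 1/12 · (4.77757e+07 − 46656.0) = 3.97742e+06.
Partial sum through k=1: 7.54722e+08.
Order-2 term: −1/720 · (1.65888e+06 − 25920.0) = -2268.00.
Partial sum through k=2: 7.54720e+08.
Order-3 term: 1/30240 · (17280.0 − 4320.00) = 0.428571.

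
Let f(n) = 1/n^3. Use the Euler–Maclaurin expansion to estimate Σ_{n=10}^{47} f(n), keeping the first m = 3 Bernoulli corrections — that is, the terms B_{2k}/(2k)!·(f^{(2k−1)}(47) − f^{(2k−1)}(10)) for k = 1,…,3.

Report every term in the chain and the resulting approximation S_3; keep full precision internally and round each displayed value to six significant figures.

The integral term ∫_10^47 1/x^3 dx = 0.00477365.
½[f(10) + f(47)] = ½[0.00100000 + 9.63178e-06] = 0.000504816.
Integral + boundary = 0.00527847.
k=1: B_{2}/(2)! × [f^{(1)}(47) − f^{(1)}(10)] = 1/12 × (-6.14794e-07 − (-0.000300000)) = 2.49488e-05.
Partial sum through k=1: 0.00530342.
k=2: B_{4}/(4)! × [f^{(3)}(47) − f^{(3)}(10)] = −1/720 × (-5.56627e-09 − (-6.00000e-05)) = -8.33256e-08.
Partial sum through k=2: 0.00530333.
k=3: B_{6}/(6)! × [f^{(5)}(47) − f^{(5)}(10)] = 1/30240 × (-1.05832e-10 − (-2.52000e-05)) = 8.33330e-10.

S_3 ≈ 0.00530334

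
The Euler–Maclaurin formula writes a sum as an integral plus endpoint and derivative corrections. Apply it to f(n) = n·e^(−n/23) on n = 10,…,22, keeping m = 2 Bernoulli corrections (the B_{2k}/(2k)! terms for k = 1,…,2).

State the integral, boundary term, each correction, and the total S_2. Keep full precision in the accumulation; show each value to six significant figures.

S_2 ≈ 101.140

∫_10^22 x·e^(−x/23) dx evaluates to 93.7057.
½[f(10) + f(22)] = ½[6.47405 + 8.45299] = 7.46352.
So far: 101.169.
Order-1 term: 1/12 · (0.0167055 − 0.365925) = -0.0291016.
Partial sum through k=1: 101.140.
Order-2 term: −1/720 · (0.00148423 − 0.00313939) = 2.29882e-06.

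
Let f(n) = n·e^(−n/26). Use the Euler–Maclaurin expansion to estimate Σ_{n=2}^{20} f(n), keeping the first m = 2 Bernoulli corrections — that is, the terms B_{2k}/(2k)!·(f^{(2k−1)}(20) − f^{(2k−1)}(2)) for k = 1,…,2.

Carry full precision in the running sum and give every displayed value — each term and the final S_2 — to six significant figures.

S_2 ≈ 125.407

The integral term ∫_2^20 x·e^(−x/26) dx = 119.910.
Endpoint term: (f(2) + f(20))/2 = (1.85192 + 9.26739)/2 = 5.55965.
Integral + boundary = 125.470.
Correction k=1: B_{2}/2! · (f^{(1)}(20) − f^{(1)}(2)) = 1/12 · (0.106931 − 0.854733) = -0.0623168.
Partial sum through k=1: 125.407.
Correction k=2: B_{4}/4! · (f^{(3)}(20) − f^{(3)}(2)) = −1/720 · (0.00152910 − 0.00400393) = 3.43726e-06.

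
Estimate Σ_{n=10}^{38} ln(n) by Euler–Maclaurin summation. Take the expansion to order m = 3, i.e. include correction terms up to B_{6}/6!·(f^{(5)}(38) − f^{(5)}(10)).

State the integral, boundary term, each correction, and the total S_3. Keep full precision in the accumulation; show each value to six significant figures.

S_3 ≈ 90.1664

Integral: ∫_10^38 ln(x) dx = 87.2024.
½[f(10) + f(38)] = ½[2.30259 + 3.63759] = 2.97009.
So far: 90.1725.
Order-1 term: 1/12 · (0.0263158 − 0.100000) = -0.00614035.
Running total after k=1: 90.1664.
Order-2 term: −1/720 · (3.64485e-05 − 0.00200000) = 2.72715e-06.
Running total after k=2: 90.1664.
Order-3 term: 1/30240 · (3.02896e-07 − 0.000240000) = -7.92649e-09.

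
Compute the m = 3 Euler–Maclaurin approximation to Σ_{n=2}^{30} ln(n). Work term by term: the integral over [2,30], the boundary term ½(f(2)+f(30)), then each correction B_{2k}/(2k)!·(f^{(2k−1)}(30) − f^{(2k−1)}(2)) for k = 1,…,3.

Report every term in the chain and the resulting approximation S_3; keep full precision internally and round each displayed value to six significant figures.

∫_2^30 ln(x) dx evaluates to 72.6496.
Endpoint term: (f(2) + f(30))/2 = (0.693147 + 3.40120)/2 = 2.04717.
So far: 74.6968.
Correction k=1: B_{2}/2! · (f^{(1)}(30) − f^{(1)}(2)) = 1/12 · (0.0333333 − 0.500000) = -0.0388889.
Running total after k=1: 74.6579.
Correction k=2: B_{4}/4! · (f^{(3)}(30) − f^{(3)}(2)) = −1/720 · (7.40741e-05 − 0.250000) = 0.000347119.
Running total after k=2: 74.6583.
Correction k=3: B_{6}/6! · (f^{(5)}(30) − f^{(5)}(2)) = 1/30240 · (9.87654e-07 − 0.750000) = -2.48016e-05.

S_3 ≈ 74.6582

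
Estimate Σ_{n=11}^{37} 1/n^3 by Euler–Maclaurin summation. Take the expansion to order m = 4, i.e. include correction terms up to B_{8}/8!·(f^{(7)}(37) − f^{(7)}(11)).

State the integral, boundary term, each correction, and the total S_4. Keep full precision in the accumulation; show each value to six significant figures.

∫_11^37 1/x^3 dx evaluates to 0.00376700.
Boundary: ½(f(11) + f(37)) = ½(0.000751315 + 1.97422e-05) = 0.000385528.
So far: 0.00415253.
k=1: B_{2}/(2)! × [f^{(1)}(37) − f^{(1)}(11)] = 1/12 × (-1.60072e-06 − (-0.000204904)) = 1.69419e-05.
Running total after k=1: 0.00416947.
k=2: B_{4}/(4)! × [f^{(3)}(37) − f^{(3)}(11)] = −1/720 × (-2.33852e-08 − (-3.38684e-05)) = -4.70070e-08.
Running total after k=2: 0.00416942.
k=3: B_{6}/(6)! × [f^{(5)}(37) − f^{(5)}(11)] = 1/30240 × (-7.17442e-10 − (-1.17560e-05)) = 3.88732e-10.
Running total after k=3: 0.00416943.
k=4: B_{8}/(8)! × [f^{(7)}(37) − f^{(7)}(11)] = −1/1209600 × (-3.77325e-11 − (-6.99530e-06)) = -5.78312e-12.

S_4 ≈ 0.00416943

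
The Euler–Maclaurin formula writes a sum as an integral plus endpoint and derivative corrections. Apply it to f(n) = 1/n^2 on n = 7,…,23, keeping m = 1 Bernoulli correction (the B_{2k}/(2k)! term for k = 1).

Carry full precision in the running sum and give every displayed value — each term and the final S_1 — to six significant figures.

S_1 ≈ 0.111000

∫_7^23 1/x^2 dx evaluates to 0.0993789.
½[f(7) + f(23)] = ½[0.0204082 + 0.00189036] = 0.0111493.
Running total after boundary: 0.110528.
Order-1 term: 1/12 · (-0.000164379 − (-0.00583090)) = 0.000472210.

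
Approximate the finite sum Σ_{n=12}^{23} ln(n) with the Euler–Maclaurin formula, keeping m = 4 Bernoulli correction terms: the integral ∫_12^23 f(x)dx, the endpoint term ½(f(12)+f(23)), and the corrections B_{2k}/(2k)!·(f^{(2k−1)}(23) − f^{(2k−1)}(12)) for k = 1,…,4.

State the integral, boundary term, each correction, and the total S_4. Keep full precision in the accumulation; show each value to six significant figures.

S_4 ≈ 34.1044

The integral term ∫_12^23 ln(x) dx = 31.2975.
½[f(12) + f(23)] = ½[2.48491 + 3.13549] = 2.81020.
Running total after boundary: 34.1077.
k=1: B_{2}/(2)! × [f^{(1)}(23) − f^{(1)}(12)] = 1/12 × (0.0434783 − 0.0833333) = -0.00332126.
Partial sum through k=1: 34.1044.
k=2: B_{4}/(4)! × [f^{(3)}(23) − f^{(3)}(12)] = −1/720 × (0.000164379 − 0.00115741) = 1.37921e-06.
Partial sum through k=2: 34.1044.
k=3: B_{6}/(6)! × [f^{(5)}(23) − f^{(5)}(12)] = 1/30240 × (3.72883e-06 − 9.64506e-05) = -3.06620e-09.
Partial sum through k=3: 34.1044.
k=4: B_{8}/(8)! × [f^{(7)}(23) − f^{(7)}(12)] = −1/1209600 × (2.11465e-07 − 2.00939e-05) = 1.64372e-11.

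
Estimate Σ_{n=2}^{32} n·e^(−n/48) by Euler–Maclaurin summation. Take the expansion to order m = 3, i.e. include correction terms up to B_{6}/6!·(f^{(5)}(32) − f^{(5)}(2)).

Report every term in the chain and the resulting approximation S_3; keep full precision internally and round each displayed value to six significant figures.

S_3 ≈ 339.644

∫_2^32 x·e^(−x/48) dx evaluates to 330.533.
Boundary: ½(f(2) + f(32)) = ½(1.91838 + 16.4293) = 9.17386.
Running total after boundary: 339.707.
Order-1 term: 1/12 · (0.171139 − 0.919223) = -0.0623403.
Partial sum through k=1: 339.644.
Order-2 term: −1/720 · (0.000519954 − 0.00123160) = 9.88395e-07.
Partial sum through k=2: 339.644.
Order-3 term: 1/30240 · (4.19109e-07 − 8.95932e-07) = -1.57679e-11.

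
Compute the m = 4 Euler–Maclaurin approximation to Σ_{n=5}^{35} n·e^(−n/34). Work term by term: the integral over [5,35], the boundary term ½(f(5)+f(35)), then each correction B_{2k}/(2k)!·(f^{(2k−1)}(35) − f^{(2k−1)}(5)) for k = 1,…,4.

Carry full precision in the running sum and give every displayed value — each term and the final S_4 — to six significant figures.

S_4 ≈ 314.977

∫_5^35 x·e^(−x/34) dx evaluates to 306.629.
Boundary: ½(f(5) + f(35)) = ½(4.31622 + 12.5026) = 8.40941.
Running total after boundary: 315.039.
k=1: B_{2}/(2)! × [f^{(1)}(35) − f^{(1)}(5)] = 1/12 × (-0.0105064 − 0.736296) = -0.0622335.
Running total after k=1: 314.977.
k=2: B_{4}/(4)! × [f^{(3)}(35) − f^{(3)}(5)] = −1/720 × (0.000608934 − 0.00213043) = 2.11319e-06.
Running total after k=2: 314.977.
k=3: B_{6}/(6)! × [f^{(5)}(35) − f^{(5)}(5)] = 1/30240 × (1.06138e-06 − 3.13489e-06) = -6.85685e-11.
Running total after k=3: 314.977.
k=4: B_{8}/(8)! × [f^{(7)}(35) − f^{(7)}(5)] = −1/1209600 × (1.38063e-09 − 3.82945e-09) = 2.02449e-15.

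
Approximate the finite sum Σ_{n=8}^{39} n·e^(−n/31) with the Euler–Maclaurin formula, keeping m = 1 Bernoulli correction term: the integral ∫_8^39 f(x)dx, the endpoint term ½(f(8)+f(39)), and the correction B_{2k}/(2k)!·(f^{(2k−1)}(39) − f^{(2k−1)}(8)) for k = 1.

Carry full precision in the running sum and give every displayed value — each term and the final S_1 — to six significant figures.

S_1 ≈ 325.864

∫_8^39 x·e^(−x/31) dx evaluates to 317.286.
½[f(8) + f(39)] = ½[6.18036 + 11.0839] = 8.63215.
So far: 325.918.
Correction k=1: B_{2}/2! · (f^{(1)}(39) − f^{(1)}(8)) = 1/12 · (-0.0733429 − 0.573179) = -0.0538768.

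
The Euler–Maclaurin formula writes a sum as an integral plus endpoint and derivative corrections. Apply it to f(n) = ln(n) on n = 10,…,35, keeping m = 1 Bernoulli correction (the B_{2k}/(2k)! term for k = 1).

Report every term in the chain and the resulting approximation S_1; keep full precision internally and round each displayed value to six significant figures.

Integral: ∫_10^35 ln(x) dx = 76.4113.
Boundary: ½(f(10) + f(35)) = ½(2.30259 + 3.55535) = 2.92897.
So far: 79.3403.
k=1: B_{2}/(2)! × [f^{(1)}(35) − f^{(1)}(10)] = 1/12 × (0.0285714 − 0.100000) = -0.00595238.

S_1 ≈ 79.3343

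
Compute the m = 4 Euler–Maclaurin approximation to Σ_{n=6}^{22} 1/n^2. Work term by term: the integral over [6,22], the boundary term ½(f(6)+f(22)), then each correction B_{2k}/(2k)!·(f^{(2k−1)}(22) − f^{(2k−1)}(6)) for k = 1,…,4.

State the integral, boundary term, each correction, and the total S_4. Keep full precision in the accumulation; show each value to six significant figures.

S_4 ≈ 0.136886

Integral: ∫_6^22 1/x^2 dx = 0.121212.
Endpoint term: (f(6) + f(22))/2 = (0.0277778 + 0.00206612)/2 = 0.0149219.
Integral + boundary = 0.136134.
Correction k=1: B_{2}/2! · (f^{(1)}(22) − f^{(1)}(6)) = 1/12 · (-0.000187829 − (-0.00925926)) = 0.000755953.
After k=1: 0.136890.
Correction k=2: B_{4}/4! · (f^{(3)}(22) − f^{(3)}(6)) = −1/720 · (-4.65691e-06 − (-0.00308642)) = -4.28023e-06.
After k=2: 0.136886.
Correction k=3: B_{6}/6! · (f^{(5)}(22) − f^{(5)}(6)) = 1/30240 · (-2.88651e-07 − (-0.00257202)) = 8.50439e-08.
After k=3: 0.136886.
Correction k=4: B_{8}/8! · (f^{(7)}(22) − f^{(7)}(6)) = −1/1209600 · (-3.33977e-08 − (-0.00400091)) = -3.30761e-09.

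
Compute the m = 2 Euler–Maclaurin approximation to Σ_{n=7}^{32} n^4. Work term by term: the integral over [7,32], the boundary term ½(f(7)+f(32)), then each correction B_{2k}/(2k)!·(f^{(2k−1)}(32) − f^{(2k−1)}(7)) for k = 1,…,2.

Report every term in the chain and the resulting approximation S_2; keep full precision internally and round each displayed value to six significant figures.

S_2 ≈ 7.24382e+06

∫_7^32 x^4 dx evaluates to 6.70752e+06.
½[f(7) + f(32)] = ½[2401.00 + 1.04858e+06] = 525488.
Integral + boundary = 7.23301e+06.
k=1: B_{2}/(2)! × [f^{(1)}(32) − f^{(1)}(7)] = 1/12 × (131072 − 1372.00) = 10808.3.
Running total after k=1: 7.24382e+06.
k=2: B_{4}/(4)! × [f^{(3)}(32) − f^{(3)}(7)] = −1/720 × (768.000 − 168.000) = -0.833333.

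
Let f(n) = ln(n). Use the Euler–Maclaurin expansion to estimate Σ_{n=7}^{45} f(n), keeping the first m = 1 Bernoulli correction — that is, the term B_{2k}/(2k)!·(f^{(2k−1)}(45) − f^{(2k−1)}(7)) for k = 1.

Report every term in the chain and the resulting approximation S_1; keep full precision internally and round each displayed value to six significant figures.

S_1 ≈ 122.545

The integral term ∫_7^45 ln(x) dx = 119.678.
½[f(7) + f(45)] = ½[1.94591 + 3.80666] = 2.87629.
So far: 122.555.
Correction k=1: B_{2}/2! · (f^{(1)}(45) − f^{(1)}(7)) = 1/12 · (0.0222222 − 0.142857) = -0.0100529.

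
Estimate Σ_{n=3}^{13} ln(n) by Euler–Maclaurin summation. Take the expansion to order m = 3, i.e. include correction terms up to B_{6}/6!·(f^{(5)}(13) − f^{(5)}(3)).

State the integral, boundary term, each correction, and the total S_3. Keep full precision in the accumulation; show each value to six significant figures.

∫_3^13 ln(x) dx evaluates to 20.0485.
Boundary: ½(f(3) + f(13)) = ½(1.09861 + 2.56495) = 1.83178.
So far: 21.8803.
Correction k=1: B_{2}/2! · (f^{(1)}(13) − f^{(1)}(3)) = 1/12 · (0.0769231 − 0.333333) = -0.0213675.
Running total after k=1: 21.8589.
Correction k=2: B_{4}/4! · (f^{(3)}(13) − f^{(3)}(3)) = −1/720 · (0.000910332 − 0.0740741) = 0.000101616.
Running total after k=2: 21.8590.
Correction k=3: B_{6}/6! · (f^{(5)}(13) − f^{(5)}(3)) = 1/30240 · (6.46390e-05 − 0.0987654) = -3.26392e-06.

S_3 ≈ 21.8590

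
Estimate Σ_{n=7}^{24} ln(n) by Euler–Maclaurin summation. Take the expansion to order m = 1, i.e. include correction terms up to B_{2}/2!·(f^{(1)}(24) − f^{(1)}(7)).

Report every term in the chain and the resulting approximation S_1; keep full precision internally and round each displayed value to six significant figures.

S_1 ≈ 48.2055

∫_7^24 ln(x) dx evaluates to 45.6519.
½[f(7) + f(24)] = ½[1.94591 + 3.17805] = 2.56198.
So far: 48.2139.
Correction k=1: B_{2}/2! · (f^{(1)}(24) − f^{(1)}(7)) = 1/12 · (0.0416667 − 0.142857) = -0.00843254.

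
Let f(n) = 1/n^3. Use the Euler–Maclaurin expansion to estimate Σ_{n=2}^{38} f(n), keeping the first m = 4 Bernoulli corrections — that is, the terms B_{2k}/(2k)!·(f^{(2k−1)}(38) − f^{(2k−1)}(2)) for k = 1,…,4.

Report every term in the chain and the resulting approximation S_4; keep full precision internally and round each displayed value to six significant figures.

S_4 ≈ 0.201665

Integral: ∫_2^38 1/x^3 dx = 0.124654.
Endpoint term: (f(2) + f(38))/2 = (0.125000 + 1.82242e-05)/2 = 0.0625091.
Integral + boundary = 0.187163.
k=1: B_{2}/(2)! × [f^{(1)}(38) − f^{(1)}(2)] = 1/12 × (-1.43876e-06 − (-0.187500)) = 0.0156249.
Running total after k=1: 0.202788.
k=2: B_{4}/(4)! × [f^{(3)}(38) − f^{(3)}(2)] = −1/720 × (-1.99274e-08 − (-0.937500)) = -0.00130208.
Running total after k=2: 0.201486.
k=3: B_{6}/(6)! × [f^{(5)}(38) − f^{(5)}(2)] = 1/30240 × (-5.79605e-10 − (-9.84375)) = 0.000325521.
Running total after k=3: 0.201811.
k=4: B_{8}/(8)! × [f^{(7)}(38) − f^{(7)}(2)] = −1/1209600 × (-2.88999e-11 − (-177.188)) = -0.000146484.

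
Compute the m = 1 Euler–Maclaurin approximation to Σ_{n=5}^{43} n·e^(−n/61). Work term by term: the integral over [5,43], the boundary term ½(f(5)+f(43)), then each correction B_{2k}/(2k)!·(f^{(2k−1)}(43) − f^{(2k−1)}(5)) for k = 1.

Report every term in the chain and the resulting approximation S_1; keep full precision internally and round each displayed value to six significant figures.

∫_5^43 x·e^(−x/61) dx evaluates to 574.281.
Endpoint term: (f(5) + f(43))/2 = (4.60651 + 21.2484)/2 = 12.9275.
Integral + boundary = 587.208.
Order-1 term: 1/12 · (0.145814 − 0.845786) = -0.0583309.

S_1 ≈ 587.150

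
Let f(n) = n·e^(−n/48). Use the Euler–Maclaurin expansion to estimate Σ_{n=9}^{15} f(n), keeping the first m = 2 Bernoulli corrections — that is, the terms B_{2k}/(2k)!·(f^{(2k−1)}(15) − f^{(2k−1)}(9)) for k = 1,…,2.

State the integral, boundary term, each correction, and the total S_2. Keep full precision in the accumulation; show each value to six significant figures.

S_2 ≈ 65.0215

The integral term ∫_9^15 x·e^(−x/48) dx = 55.8180.
Boundary: ½(f(9) + f(15)) = ½(7.46126 + 10.9742) = 9.21775.
Integral + boundary = 65.0358.
Order-1 term: 1/12 · (0.502986 − 0.673586) = -0.0142167.
Running total after k=1: 65.0215.
Order-2 term: −1/720 · (0.000853393 − 0.00101200) = 2.20286e-07.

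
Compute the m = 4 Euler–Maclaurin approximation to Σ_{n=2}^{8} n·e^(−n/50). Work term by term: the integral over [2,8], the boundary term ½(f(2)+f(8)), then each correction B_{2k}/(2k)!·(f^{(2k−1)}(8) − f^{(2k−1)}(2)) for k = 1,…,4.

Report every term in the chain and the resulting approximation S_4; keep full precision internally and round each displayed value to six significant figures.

S_4 ≈ 31.1877

The integral term ∫_2^8 x·e^(−x/50) dx = 26.8356.
Endpoint term: (f(2) + f(8))/2 = (1.92158 + 6.81715)/2 = 4.36936.
Running total after boundary: 31.2049.
k=1: B_{2}/(2)! × [f^{(1)}(8) − f^{(1)}(2)] = 1/12 × (0.715801 − 0.922358) = -0.0172131.
Partial sum through k=1: 31.1877.
k=2: B_{4}/(4)! × [f^{(3)}(8) − f^{(3)}(2)] = −1/720 × (0.000968035 − 0.00113757) = 2.35471e-07.
Partial sum through k=2: 31.1877.
k=3: B_{6}/(6)! × [f^{(5)}(8) − f^{(5)}(2)] = 1/30240 × (6.59900e-07 − 7.62482e-07) = -3.39227e-12.
Partial sum through k=3: 31.1877.
k=4: B_{8}/(8)! × [f^{(7)}(8) − f^{(7)}(2)] = −1/1209600 × (3.73034e-10 − 4.27974e-10) = 4.54196e-17.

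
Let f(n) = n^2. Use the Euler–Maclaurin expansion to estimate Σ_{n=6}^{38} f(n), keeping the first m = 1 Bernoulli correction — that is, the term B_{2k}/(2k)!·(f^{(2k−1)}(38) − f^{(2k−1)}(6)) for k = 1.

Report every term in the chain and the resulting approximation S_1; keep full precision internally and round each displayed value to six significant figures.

S_1 ≈ 18964.0

Integral: ∫_6^38 x^2 dx = 18218.7.
½[f(6) + f(38)] = ½[36.0000 + 1444.00] = 740.000.
So far: 18958.7.
Order-1 term: 1/12 · (76.0000 − 12.0000) = 5.33333.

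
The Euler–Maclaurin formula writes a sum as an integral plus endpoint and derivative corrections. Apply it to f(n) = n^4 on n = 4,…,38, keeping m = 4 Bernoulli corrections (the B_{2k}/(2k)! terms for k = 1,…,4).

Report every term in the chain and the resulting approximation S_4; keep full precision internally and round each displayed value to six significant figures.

The integral term ∫_4^38 x^4 dx = 1.58468e+07.
½[f(4) + f(38)] = ½[256.000 + 2.08514e+06] = 1.04270e+06.
So far: 1.68895e+07.
Correction k=1: B_{2}/2! · (f^{(1)}(38) − f^{(1)}(4)) = 1/12 · (219488 − 256.000) = 18269.3.
Partial sum through k=1: 1.69078e+07.
Correction k=2: B_{4}/4! · (f^{(3)}(38) − f^{(3)}(4)) = −1/720 · (912.000 − 96.0000) = -1.13333.
Partial sum through k=2: 1.69078e+07.
Correction k=3: B_{6}/6! · (f^{(5)}(38) − f^{(5)}(4)) = 1/30240 · (0.00000 − 0.00000) = 0.00000.
Partial sum through k=3: 1.69078e+07.
Correction k=4: B_{8}/8! · (f^{(7)}(38) − f^{(7)}(4)) = −1/1209600 · (0.00000 − 0.00000) = 0.00000.

S_4 ≈ 1.69078e+07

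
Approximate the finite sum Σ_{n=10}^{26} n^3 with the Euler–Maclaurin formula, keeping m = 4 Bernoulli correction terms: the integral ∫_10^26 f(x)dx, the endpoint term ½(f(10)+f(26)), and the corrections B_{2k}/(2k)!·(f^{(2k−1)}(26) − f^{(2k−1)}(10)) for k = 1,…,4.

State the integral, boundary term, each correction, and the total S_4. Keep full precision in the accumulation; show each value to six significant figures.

Integral: ∫_10^26 x^3 dx = 111744.
½[f(10) + f(26)] = ½[1000.00 + 17576.0] = 9288.00.
So far: 121032.
k=1: B_{2}/(2)! × [f^{(1)}(26) − f^{(1)}(10)] = 1/12 × (2028.00 − 300.000) = 144.000.
Running total after k=1: 121176.
k=2: B_{4}/(4)! × [f^{(3)}(26) − f^{(3)}(10)] = −1/720 × (6.00000 − 6.00000) = 0.00000.
Running total after k=2: 121176.
k=3: B_{6}/(6)! × [f^{(5)}(26) − f^{(5)}(10)] = 1/30240 × (0.00000 − 0.00000) = 0.00000.
Running total after k=3: 121176.
k=4: B_{8}/(8)! × [f^{(7)}(26) − f^{(7)}(10)] = −1/1209600 × (0.00000 − 0.00000) = 0.00000.

S_4 ≈ 121176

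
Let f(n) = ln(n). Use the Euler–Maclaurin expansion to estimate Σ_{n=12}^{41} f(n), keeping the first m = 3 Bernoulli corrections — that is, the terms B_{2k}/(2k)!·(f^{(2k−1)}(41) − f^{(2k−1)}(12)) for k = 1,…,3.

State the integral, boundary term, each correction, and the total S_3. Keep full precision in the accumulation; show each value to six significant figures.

The integral term ∫_12^41 ln(x) dx = 93.4376.
Endpoint term: (f(12) + f(41))/2 = (2.48491 + 3.71357)/2 = 3.09924.
Running total after boundary: 96.5368.
k=1: B_{2}/(2)! × [f^{(1)}(41) − f^{(1)}(12)] = 1/12 × (0.0243902 − 0.0833333) = -0.00491192.
Running total after k=1: 96.5319.
k=2: B_{4}/(4)! × [f^{(3)}(41) − f^{(3)}(12)] = −1/720 × (2.90187e-05 − 0.00115741) = 1.56721e-06.
Running total after k=2: 96.5319.
k=3: B_{6}/(6)! × [f^{(5)}(41) − f^{(5)}(12)] = 1/30240 × (2.07153e-07 − 9.64506e-05) = -3.18265e-09.

S_3 ≈ 96.5319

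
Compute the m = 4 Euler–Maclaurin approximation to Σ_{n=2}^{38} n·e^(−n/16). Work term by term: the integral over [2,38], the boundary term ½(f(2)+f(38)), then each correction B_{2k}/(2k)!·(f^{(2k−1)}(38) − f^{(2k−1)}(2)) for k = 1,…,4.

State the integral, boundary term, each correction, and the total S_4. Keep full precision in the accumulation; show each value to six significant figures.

S_4 ≈ 176.369

∫_2^38 x·e^(−x/16) dx evaluates to 173.795.
Boundary: ½(f(2) + f(38)) = ½(1.76499 + 3.53455) = 2.64977.
Integral + boundary = 176.444.
Order-1 term: 1/12 · (-0.127895 − 0.772185) = -0.0750066.
Running total after k=1: 176.369.
Order-2 term: −1/720 · (0.000227086 − 0.00991085) = 1.34497e-05.
Running total after k=2: 176.369.
Order-3 term: 1/30240 · (3.72563e-06 − 6.56459e-05) = -2.04763e-09.
Running total after k=3: 176.369.
Order-4 term: −1/1209600 · (2.56414e-08 − 3.61631e-07) = 2.77769e-13.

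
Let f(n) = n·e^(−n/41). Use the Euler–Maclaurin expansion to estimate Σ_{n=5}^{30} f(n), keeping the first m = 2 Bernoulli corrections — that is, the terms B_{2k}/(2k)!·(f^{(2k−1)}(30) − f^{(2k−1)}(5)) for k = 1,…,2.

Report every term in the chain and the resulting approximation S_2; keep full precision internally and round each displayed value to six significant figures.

S_2 ≈ 278.403

∫_5^30 x·e^(−x/41) dx evaluates to 269.027.
½[f(5) + f(30)] = ½[4.42596 + 14.4326] = 9.42928.
Running total after boundary: 278.457.
Correction k=1: B_{2}/2! · (f^{(1)}(30) − f^{(1)}(5)) = 1/12 · (0.129072 − 0.777241) = -0.0540141.
Running total after k=1: 278.403.
Correction k=2: B_{4}/4! · (f^{(3)}(30) − f^{(3)}(5)) = −1/720 · (0.000649165 − 0.00151554) = 1.20330e-06.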